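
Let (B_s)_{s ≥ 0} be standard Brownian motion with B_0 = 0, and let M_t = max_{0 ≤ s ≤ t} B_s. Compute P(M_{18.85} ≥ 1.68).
P(M_{18.85} ≥ 1.68) = 2·P(B_{18.85} ≥ 1.68) = 2(1 − Φ(1.68/√18.85)) ≈ 0.6988

By the reflection principle for Brownian motion, P(M_t ≥ a) = 2 · P(B_t ≥ a) for a ≥ 0. Since B_t ~ N(0, t), P(B_t ≥ 1.68) = 1 − Φ(1.68/√t) = 1 − Φ(1.68/√18.85) = 1 − Φ(0.3869). So
  P(M_{18.85} ≥ 1.68) = 2(1 − Φ(0.3869)) ≈ 0.6988.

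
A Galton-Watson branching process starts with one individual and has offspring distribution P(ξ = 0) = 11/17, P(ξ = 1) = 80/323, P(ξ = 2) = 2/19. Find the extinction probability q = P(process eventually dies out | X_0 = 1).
q = 1

Mean offspring μ = 0·11/17 + 1·80/323 + 2·2/19 = 148/323 ≤ 1. For μ ≤ 1 with offspring not concentrated at 1, the Galton-Watson process goes extinct almost surely, so q = 1.
(Algebraic check: The pgf is f(s) = 11/17 + 80/323·s + 2/19·s². The extinction probability q is the smallest fixed point of f in [0, 1]. Setting s = f(s):
  2/19·s² + (80/323 − 1)·s + 11/17 = 0
  2/19·s² − (11/17 + 2/19)·s + 11/17 = 0
which factors as (s − 1)·(2/19·s − 11/17) = 0, giving roots s = 1 and s = (11/17)/(2/19) = 209/34. Since 209/34 ≥ 1, the smallest root in [0, 1] is s = 1.)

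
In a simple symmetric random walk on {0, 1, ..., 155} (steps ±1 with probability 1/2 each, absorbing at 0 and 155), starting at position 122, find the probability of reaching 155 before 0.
P(hit 155 before 0) = 122/155

Let u_k = P(hit 155 before 0 | start at k). Then u_0 = 0, u_155 = 1, and u_k = u_{k-1}/2 + u_{k+1}/2 for 1 ≤ k ≤ 154. This harmonic recurrence is solved by u_k = k/155, giving u_122 = 122/155.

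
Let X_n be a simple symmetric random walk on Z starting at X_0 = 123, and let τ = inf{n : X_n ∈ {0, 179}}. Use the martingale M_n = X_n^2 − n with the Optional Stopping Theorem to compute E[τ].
E[τ] = 6888

M_n = X_n^2 − n is a martingale (since E[X_{n+1}^2 | F_n] = X_n^2 + 1). By OST (τ has finite mean in a bounded region), E[M_τ] = E[M_0] = X_0^2 − 0 = 123^2 = 15129. Also E[M_τ] = E[X_τ^2] − E[τ]. The walk exits at 0 or 179, with P(hit 179 first) = 123/179, so E[X_τ^2] = 179^2 · 123/179 + 0 = 22017. Thus E[τ] = E[X_τ^2] − E[M_τ] = 22017 − 15129 = 6888 = 123(179 − 123) = 6888.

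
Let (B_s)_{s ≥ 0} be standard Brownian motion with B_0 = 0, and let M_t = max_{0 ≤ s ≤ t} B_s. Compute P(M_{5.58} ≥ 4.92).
P(M_{5.58} ≥ 4.92) = 2·P(B_{5.58} ≥ 4.92) = 2(1 − Φ(4.92/√5.58)) ≈ 0.0373

By the reflection principle for Brownian motion, P(M_t ≥ a) = 2 · P(B_t ≥ a) for a ≥ 0. Since B_t ~ N(0, t), P(B_t ≥ 4.92) = 1 − Φ(4.92/√t) = 1 − Φ(4.92/√5.58) = 1 − Φ(2.0828). So
  P(M_{5.58} ≥ 4.92) = 2(1 − Φ(2.0828)) ≈ 0.0373.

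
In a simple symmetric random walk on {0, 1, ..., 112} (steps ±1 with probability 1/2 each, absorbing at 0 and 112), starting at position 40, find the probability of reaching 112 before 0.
P(hit 112 before 0) = 40/112 = 5/14

Let u_k = P(hit 112 before 0 | start at k). Then u_0 = 0, u_112 = 1, and u_k = u_{k-1}/2 + u_{k+1}/2 for 1 ≤ k ≤ 111. This harmonic recurrence is solved by u_k = k/112, giving u_40 = 40/112 = 5/14.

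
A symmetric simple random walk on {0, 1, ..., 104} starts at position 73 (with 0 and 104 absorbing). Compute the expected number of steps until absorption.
E[τ | X_0 = 73] = 2263

Let v_k = E[τ | X_0 = k]. Boundary: v_0 = v_104 = 0. Recurrence: v_k = 1 + (v_{k-1} + v_{k+1})/2 for 1 ≤ k ≤ 103. The particular solution to v_k − (v_{k-1} + v_{k+1})/2 = 1 is v_k = −k^2. Adding homogeneous solution A + B k and matching boundaries gives v_k = k (104 − k). Substituting k = 73: v_73 = 73 · 31 = 2263.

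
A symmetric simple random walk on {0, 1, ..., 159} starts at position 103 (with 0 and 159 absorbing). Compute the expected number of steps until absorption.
E[τ | X_0 = 103] = 5768

Let v_k = E[τ | X_0 = k]. Boundary: v_0 = v_159 = 0. Recurrence: v_k = 1 + (v_{k-1} + v_{k+1})/2 for 1 ≤ k ≤ 158. The particular solution to v_k − (v_{k-1} + v_{k+1})/2 = 1 is v_k = −k^2. Adding homogeneous solution A + B k and matching boundaries gives v_k = k (159 − k). Substituting k = 103: v_103 = 103 · 56 = 5768.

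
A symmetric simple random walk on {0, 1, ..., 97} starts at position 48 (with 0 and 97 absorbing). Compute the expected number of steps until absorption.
E[τ | X_0 = 48] = 2352

Let v_k = E[τ | X_0 = k]. Boundary: v_0 = v_97 = 0. Recurrence: v_k = 1 + (v_{k-1} + v_{k+1})/2 for 1 ≤ k ≤ 96. The particular solution to v_k − (v_{k-1} + v_{k+1})/2 = 1 is v_k = −k^2. Adding homogeneous solution A + B k and matching boundaries gives v_k = k (97 − k). Substituting k = 48: v_48 = 48 · 49 = 2352.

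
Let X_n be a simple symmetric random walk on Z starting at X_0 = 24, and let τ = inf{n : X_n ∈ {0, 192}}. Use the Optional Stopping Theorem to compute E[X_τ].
E[X_τ] = 24

X_n is a martingale and τ is a bounded-mean stopping time (indeed τ is finite a.s. with bounded expectation since the walk is in a bounded region). By the OST, E[X_τ] = E[X_0] = 24. Equivalently: E[X_τ] = 192 · P(hit 192 first) + 0 · P(hit 0 first) = 192 · (24/192) = 24.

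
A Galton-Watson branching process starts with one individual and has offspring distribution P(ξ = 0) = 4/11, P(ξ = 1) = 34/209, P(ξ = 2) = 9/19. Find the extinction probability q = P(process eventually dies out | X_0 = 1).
q = 76/99

The pgf is f(s) = 4/11 + 34/209·s + 9/19·s². The extinction probability q is the smallest fixed point of f in [0, 1]. Setting s = f(s):
  9/19·s² + (34/209 − 1)·s + 4/11 = 0
  9/19·s² − (4/11 + 9/19)·s + 4/11 = 0
which factors as (s − 1)·(9/19·s − 4/11) = 0, giving roots s = 1 and s = (4/11)/(9/19) = 76/99.
Mean offspring μ = 34/209 + 2·9/19 = 232/209 > 1 (supercritical), so q < 1. The extinction probability is the smaller root: q = (4/11)/(9/19) = 76/99.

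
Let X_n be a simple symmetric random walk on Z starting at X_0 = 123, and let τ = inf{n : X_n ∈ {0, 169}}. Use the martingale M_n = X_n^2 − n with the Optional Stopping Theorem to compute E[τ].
E[τ] = 5658

M_n = X_n^2 − n is a martingale (since E[X_{n+1}^2 | F_n] = X_n^2 + 1). By OST (τ has finite mean in a bounded region), E[M_τ] = E[M_0] = X_0^2 − 0 = 123^2 = 15129. Also E[M_τ] = E[X_τ^2] − E[τ]. The walk exits at 0 or 169, with P(hit 169 first) = 123/169, so E[X_τ^2] = 169^2 · 123/169 + 0 = 20787. Thus E[τ] = E[X_τ^2] − E[M_τ] = 20787 − 15129 = 5658 = 123(169 − 123) = 5658.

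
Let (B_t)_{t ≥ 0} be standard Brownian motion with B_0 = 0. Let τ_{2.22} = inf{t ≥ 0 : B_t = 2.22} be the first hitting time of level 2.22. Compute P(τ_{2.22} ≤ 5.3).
P(τ_{2.22} ≤ 5.3) = 2(1 − Φ(2.22/√5.3)) = 2(1 − Φ(0.9643)) ≈ 0.3349

By the reflection principle for standard BM, P(τ_b ≤ t) = 2 · P(B_t ≥ b). Since B_t ~ N(0, t), P(B_t ≥ 2.22) = 1 − Φ(2.22/√t) = 1 − Φ(2.22/√5.3) = 1 − Φ(0.9643) ≈ 0.16745. Doubling: P(τ_{2.22} ≤ 5.3) ≈ 2 · 0.16745 = 0.33490 ≈ 0.3349.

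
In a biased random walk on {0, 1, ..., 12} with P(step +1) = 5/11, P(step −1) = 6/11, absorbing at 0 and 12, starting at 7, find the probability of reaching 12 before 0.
P(hit 12 before 0) = (1 − (6/5)^7) / (1 − (6/5)^12) = 630659375/1932641711

Let u_k denote P(reach 12 before 0 | start at k). Boundary: u_0 = 0, u_12 = 1. Recurrence: u_k = 5/11·u_{k+1} + 6/11·u_{k-1} for 1 ≤ k ≤ 11. Try u_k = A + B·r^k with r = q/p = (6/11)/(5/11) = 6/5. Substitution satisfies the recurrence; boundary conditions give:
  u_k = (1 − r^k) / (1 − r^N) = (1 − (6/5)^7) / (1 − (6/5)^12) = 630659375/1932641711.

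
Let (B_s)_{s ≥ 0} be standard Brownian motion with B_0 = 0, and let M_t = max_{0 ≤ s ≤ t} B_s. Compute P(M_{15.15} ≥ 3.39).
P(M_{15.15} ≥ 3.39) = 2·P(B_{15.15} ≥ 3.39) = 2(1 − Φ(3.39/√15.15)) ≈ 0.3838

By the reflection principle for Brownian motion, P(M_t ≥ a) = 2 · P(B_t ≥ a) for a ≥ 0. Since B_t ~ N(0, t), P(B_t ≥ 3.39) = 1 − Φ(3.39/√t) = 1 − Φ(3.39/√15.15) = 1 − Φ(0.8710). So
  P(M_{15.15} ≥ 3.39) = 2(1 − Φ(0.8710)) ≈ 0.3838.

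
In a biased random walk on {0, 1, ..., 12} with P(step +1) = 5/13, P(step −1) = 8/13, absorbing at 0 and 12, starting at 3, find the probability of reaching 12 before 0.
P(hit 12 before 0) = (1 − (8/5)^3) / (1 − (8/5)^12) = 1953125/176938853

Let u_k denote P(reach 12 before 0 | start at k). Boundary: u_0 = 0, u_12 = 1. Recurrence: u_k = 5/13·u_{k+1} + 8/13·u_{k-1} for 1 ≤ k ≤ 11. Try u_k = A + B·r^k with r = q/p = (8/13)/(5/13) = 8/5. Substitution satisfies the recurrence; boundary conditions give:
  u_k = (1 − r^k) / (1 − r^N) = (1 − (8/5)^3) / (1 − (8/5)^12) = 1953125/176938853.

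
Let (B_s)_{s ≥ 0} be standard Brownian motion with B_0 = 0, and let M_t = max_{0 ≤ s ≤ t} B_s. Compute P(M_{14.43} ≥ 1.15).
P(M_{14.43} ≥ 1.15) = 2·P(B_{14.43} ≥ 1.15) = 2(1 − Φ(1.15/√14.43)) ≈ 0.7621

By the reflection principle for Brownian motion, P(M_t ≥ a) = 2 · P(B_t ≥ a) for a ≥ 0. Since B_t ~ N(0, t), P(B_t ≥ 1.15) = 1 − Φ(1.15/√t) = 1 − Φ(1.15/√14.43) = 1 − Φ(0.3027). So
  P(M_{14.43} ≥ 1.15) = 2(1 − Φ(0.3027)) ≈ 0.7621.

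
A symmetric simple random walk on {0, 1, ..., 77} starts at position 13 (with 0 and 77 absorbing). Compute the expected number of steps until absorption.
E[τ | X_0 = 13] = 832

Let v_k = E[τ | X_0 = k]. Boundary: v_0 = v_77 = 0. Recurrence: v_k = 1 + (v_{k-1} + v_{k+1})/2 for 1 ≤ k ≤ 76. The particular solution to v_k − (v_{k-1} + v_{k+1})/2 = 1 is v_k = −k^2. Adding homogeneous solution A + B k and matching boundaries gives v_k = k (77 − k). Substituting k = 13: v_13 = 13 · 64 = 832.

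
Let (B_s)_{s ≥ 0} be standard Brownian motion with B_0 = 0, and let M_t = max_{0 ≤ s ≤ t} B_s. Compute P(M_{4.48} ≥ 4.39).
P(M_{4.48} ≥ 4.39) = 2·P(B_{4.48} ≥ 4.39) = 2(1 − Φ(4.39/√4.48)) ≈ 0.0381

By the reflection principle for Brownian motion, P(M_t ≥ a) = 2 · P(B_t ≥ a) for a ≥ 0. Since B_t ~ N(0, t), P(B_t ≥ 4.39) = 1 − Φ(4.39/√t) = 1 − Φ(4.39/√4.48) = 1 − Φ(2.0741). So
  P(M_{4.48} ≥ 4.39) = 2(1 − Φ(2.0741)) ≈ 0.0381.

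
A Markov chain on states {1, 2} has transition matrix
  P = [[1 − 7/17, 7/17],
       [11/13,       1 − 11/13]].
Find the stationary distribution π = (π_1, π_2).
π_1 = 187/278, π_2 = 91/278

Solve πP = π with π_1 + π_2 = 1. From πP = π: π_1 · (1 − 7/17) + π_2 · 11/13 = π_1 ⇒ π_2 · 11/13 = π_1 · 7/17 ⇒ π_2/π_1 = (7/17)/(11/13) = 91/187. Together with π_1 + π_2 = 1:
  π_1 = (11/13)/(7/17 + 11/13) = (11/13)/(278/221) = 187/278,
  π_2 = (7/17)/(7/17 + 11/13) = (7/17)/(278/221) = 91/278.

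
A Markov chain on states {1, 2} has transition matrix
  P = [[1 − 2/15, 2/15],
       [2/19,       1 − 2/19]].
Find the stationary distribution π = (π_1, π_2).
π_1 = 15/34, π_2 = 19/34

Solve πP = π with π_1 + π_2 = 1. From πP = π: π_1 · (1 − 2/15) + π_2 · 2/19 = π_1 ⇒ π_2 · 2/19 = π_1 · 2/15 ⇒ π_2/π_1 = (2/15)/(2/19) = 19/15. Together with π_1 + π_2 = 1:
  π_1 = (2/19)/(2/15 + 2/19) = (2/19)/(68/285) = 15/34,
  π_2 = (2/15)/(2/15 + 2/19) = (2/15)/(68/285) = 19/34.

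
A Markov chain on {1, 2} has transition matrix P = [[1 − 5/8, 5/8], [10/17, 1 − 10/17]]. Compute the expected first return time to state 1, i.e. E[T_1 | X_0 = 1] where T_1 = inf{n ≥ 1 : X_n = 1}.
E[T_1 | X_0 = 1] = 1/π_1 = 33/16

For an irreducible recurrent Markov chain with stationary distribution π, E[T_i | X_0 = i] = 1/π_i (Kac's formula). Here π_1 = (10/17)/(5/8 + 10/17) = (10/17)/(165/136) = 16/33, so E[T_1 | X_0 = 1] = 1/π_1 = (5/8 + 10/17)/(10/17) = (165/136)/(10/17) = 33/16.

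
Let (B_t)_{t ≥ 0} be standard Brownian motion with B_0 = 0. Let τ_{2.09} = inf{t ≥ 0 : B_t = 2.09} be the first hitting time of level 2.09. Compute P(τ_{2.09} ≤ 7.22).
P(τ_{2.09} ≤ 7.22) = 2(1 − Φ(2.09/√7.22)) = 2(1 − Φ(0.7778)) ≈ 0.4367

By the reflection principle for standard BM, P(τ_b ≤ t) = 2 · P(B_t ≥ b). Since B_t ~ N(0, t), P(B_t ≥ 2.09) = 1 − Φ(2.09/√t) = 1 − Φ(2.09/√7.22) = 1 − Φ(0.7778) ≈ 0.21834. Doubling: P(τ_{2.09} ≤ 7.22) ≈ 2 · 0.21834 = 0.43668 ≈ 0.4367.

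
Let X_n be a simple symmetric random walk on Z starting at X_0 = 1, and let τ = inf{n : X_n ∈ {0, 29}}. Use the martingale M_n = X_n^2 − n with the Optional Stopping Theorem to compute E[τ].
E[τ] = 28

M_n = X_n^2 − n is a martingale (since E[X_{n+1}^2 | F_n] = X_n^2 + 1). By OST (τ has finite mean in a bounded region), E[M_τ] = E[M_0] = X_0^2 − 0 = 1^2 = 1. Also E[M_τ] = E[X_τ^2] − E[τ]. The walk exits at 0 or 29, with P(hit 29 first) = 1/29, so E[X_τ^2] = 29^2 · 1/29 + 0 = 29. Thus E[τ] = E[X_τ^2] − E[M_τ] = 29 − 1 = 28 = 1(29 − 1) = 28.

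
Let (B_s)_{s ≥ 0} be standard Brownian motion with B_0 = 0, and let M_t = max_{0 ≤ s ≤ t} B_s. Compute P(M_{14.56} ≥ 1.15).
P(M_{14.56} ≥ 1.15) = 2·P(B_{14.56} ≥ 1.15) = 2(1 − Φ(1.15/√14.56)) ≈ 0.7631

By the reflection principle for Brownian motion, P(M_t ≥ a) = 2 · P(B_t ≥ a) for a ≥ 0. Since B_t ~ N(0, t), P(B_t ≥ 1.15) = 1 − Φ(1.15/√t) = 1 − Φ(1.15/√14.56) = 1 − Φ(0.3014). So
  P(M_{14.56} ≥ 1.15) = 2(1 − Φ(0.3014)) ≈ 0.7631.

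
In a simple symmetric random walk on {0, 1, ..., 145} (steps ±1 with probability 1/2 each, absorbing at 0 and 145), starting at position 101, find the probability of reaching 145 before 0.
P(hit 145 before 0) = 101/145

Let u_k = P(hit 145 before 0 | start at k). Then u_0 = 0, u_145 = 1, and u_k = u_{k-1}/2 + u_{k+1}/2 for 1 ≤ k ≤ 144. This harmonic recurrence is solved by u_k = k/145, giving u_101 = 101/145.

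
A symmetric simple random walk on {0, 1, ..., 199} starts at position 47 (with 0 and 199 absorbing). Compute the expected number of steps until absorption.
E[τ | X_0 = 47] = 7144

Let v_k = E[τ | X_0 = k]. Boundary: v_0 = v_199 = 0. Recurrence: v_k = 1 + (v_{k-1} + v_{k+1})/2 for 1 ≤ k ≤ 198. The particular solution to v_k − (v_{k-1} + v_{k+1})/2 = 1 is v_k = −k^2. Adding homogeneous solution A + B k and matching boundaries gives v_k = k (199 − k). Substituting k = 47: v_47 = 47 · 152 = 7144.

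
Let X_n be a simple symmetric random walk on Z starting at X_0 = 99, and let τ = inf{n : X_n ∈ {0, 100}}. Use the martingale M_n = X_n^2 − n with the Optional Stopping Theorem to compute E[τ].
E[τ] = 99

M_n = X_n^2 − n is a martingale (since E[X_{n+1}^2 | F_n] = X_n^2 + 1). By OST (τ has finite mean in a bounded region), E[M_τ] = E[M_0] = X_0^2 − 0 = 99^2 = 9801. Also E[M_τ] = E[X_τ^2] − E[τ]. The walk exits at 0 or 100, with P(hit 100 first) = 99/100, so E[X_τ^2] = 100^2 · 99/100 + 0 = 9900. Thus E[τ] = E[X_τ^2] − E[M_τ] = 9900 − 9801 = 99 = 99(100 − 99) = 99.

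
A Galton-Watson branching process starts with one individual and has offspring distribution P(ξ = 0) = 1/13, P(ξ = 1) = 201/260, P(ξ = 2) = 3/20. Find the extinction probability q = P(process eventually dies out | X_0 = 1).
q = 20/39

The pgf is f(s) = 1/13 + 201/260·s + 3/20·s². The extinction probability q is the smallest fixed point of f in [0, 1]. Setting s = f(s):
  3/20·s² + (201/260 − 1)·s + 1/13 = 0
  3/20·s² − (1/13 + 3/20)·s + 1/13 = 0
which factors as (s − 1)·(3/20·s − 1/13) = 0, giving roots s = 1 and s = (1/13)/(3/20) = 20/39.
Mean offspring μ = 201/260 + 2·3/20 = 279/260 > 1 (supercritical), so q < 1. The extinction probability is the smaller root: q = (1/13)/(3/20) = 20/39.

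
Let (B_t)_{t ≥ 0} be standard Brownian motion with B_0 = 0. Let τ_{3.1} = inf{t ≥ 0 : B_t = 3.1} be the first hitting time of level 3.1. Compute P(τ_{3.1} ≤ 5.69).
P(τ_{3.1} ≤ 5.69) = 2(1 − Φ(3.1/√5.69)) = 2(1 − Φ(1.2996)) ≈ 0.1937

By the reflection principle for standard BM, P(τ_b ≤ t) = 2 · P(B_t ≥ b). Since B_t ~ N(0, t), P(B_t ≥ 3.1) = 1 − Φ(3.1/√t) = 1 − Φ(3.1/√5.69) = 1 − Φ(1.2996) ≈ 0.09687. Doubling: P(τ_{3.1} ≤ 5.69) ≈ 2 · 0.09687 = 0.19374 ≈ 0.1937.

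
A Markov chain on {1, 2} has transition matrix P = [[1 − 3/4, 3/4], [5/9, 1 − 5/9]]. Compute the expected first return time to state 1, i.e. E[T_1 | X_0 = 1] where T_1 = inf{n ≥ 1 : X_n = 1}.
E[T_1 | X_0 = 1] = 1/π_1 = 47/20

For an irreducible recurrent Markov chain with stationary distribution π, E[T_i | X_0 = i] = 1/π_i (Kac's formula). Here π_1 = (5/9)/(3/4 + 5/9) = (5/9)/(47/36) = 20/47, so E[T_1 | X_0 = 1] = 1/π_1 = (3/4 + 5/9)/(5/9) = (47/36)/(5/9) = 47/20.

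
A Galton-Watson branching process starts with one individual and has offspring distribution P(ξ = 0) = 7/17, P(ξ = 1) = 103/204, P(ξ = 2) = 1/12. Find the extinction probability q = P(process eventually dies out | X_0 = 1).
q = 1

Mean offspring μ = 0·7/17 + 1·103/204 + 2·1/12 = 137/204 ≤ 1. For μ ≤ 1 with offspring not concentrated at 1, the Galton-Watson process goes extinct almost surely, so q = 1.
(Algebraic check: The pgf is f(s) = 7/17 + 103/204·s + 1/12·s². The extinction probability q is the smallest fixed point of f in [0, 1]. Setting s = f(s):
  1/12·s² + (103/204 − 1)·s + 7/17 = 0
  1/12·s² − (7/17 + 1/12)·s + 7/17 = 0
which factors as (s − 1)·(1/12·s − 7/17) = 0, giving roots s = 1 and s = (7/17)/(1/12) = 84/17. Since 84/17 ≥ 1, the smallest root in [0, 1] is s = 1.)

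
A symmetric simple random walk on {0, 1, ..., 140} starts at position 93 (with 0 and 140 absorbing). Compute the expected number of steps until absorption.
E[τ | X_0 = 93] = 4371

Let v_k = E[τ | X_0 = k]. Boundary: v_0 = v_140 = 0. Recurrence: v_k = 1 + (v_{k-1} + v_{k+1})/2 for 1 ≤ k ≤ 139. The particular solution to v_k − (v_{k-1} + v_{k+1})/2 = 1 is v_k = −k^2. Adding homogeneous solution A + B k and matching boundaries gives v_k = k (140 − k). Substituting k = 93: v_93 = 93 · 47 = 4371.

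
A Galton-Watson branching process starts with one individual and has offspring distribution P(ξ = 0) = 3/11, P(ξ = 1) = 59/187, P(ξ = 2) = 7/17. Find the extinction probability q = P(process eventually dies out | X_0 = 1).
q = 51/77

The pgf is f(s) = 3/11 + 59/187·s + 7/17·s². The extinction probability q is the smallest fixed point of f in [0, 1]. Setting s = f(s):
  7/17·s² + (59/187 − 1)·s + 3/11 = 0
  7/17·s² − (3/11 + 7/17)·s + 3/11 = 0
which factors as (s − 1)·(7/17·s − 3/11) = 0, giving roots s = 1 and s = (3/11)/(7/17) = 51/77.
Mean offspring μ = 59/187 + 2·7/17 = 213/187 > 1 (supercritical), so q < 1. The extinction probability is the smaller root: q = (3/11)/(7/17) = 51/77.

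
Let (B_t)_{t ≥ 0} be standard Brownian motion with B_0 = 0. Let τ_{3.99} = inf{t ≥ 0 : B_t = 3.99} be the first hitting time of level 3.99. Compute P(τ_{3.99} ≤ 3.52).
P(τ_{3.99} ≤ 3.52) = 2(1 − Φ(3.99/√3.52)) = 2(1 − Φ(2.1267)) ≈ 0.0334

By the reflection principle for standard BM, P(τ_b ≤ t) = 2 · P(B_t ≥ b). Since B_t ~ N(0, t), P(B_t ≥ 3.99) = 1 − Φ(3.99/√t) = 1 − Φ(3.99/√3.52) = 1 − Φ(2.1267) ≈ 0.01672. Doubling: P(τ_{3.99} ≤ 3.52) ≈ 2 · 0.01672 = 0.03344 ≈ 0.0334.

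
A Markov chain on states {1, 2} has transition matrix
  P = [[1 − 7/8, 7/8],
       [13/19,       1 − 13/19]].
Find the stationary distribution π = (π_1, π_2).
π_1 = 104/237, π_2 = 133/237

Solve πP = π with π_1 + π_2 = 1. From πP = π: π_1 · (1 − 7/8) + π_2 · 13/19 = π_1 ⇒ π_2 · 13/19 = π_1 · 7/8 ⇒ π_2/π_1 = (7/8)/(13/19) = 133/104. Together with π_1 + π_2 = 1:
  π_1 = (13/19)/(7/8 + 13/19) = (13/19)/(237/152) = 104/237,
  π_2 = (7/8)/(7/8 + 13/19) = (7/8)/(237/152) = 133/237.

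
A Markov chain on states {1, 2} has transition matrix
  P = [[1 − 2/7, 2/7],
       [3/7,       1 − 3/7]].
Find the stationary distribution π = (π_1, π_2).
π_1 = 3/5, π_2 = 2/5

Solve πP = π with π_1 + π_2 = 1. From πP = π: π_1 · (1 − 2/7) + π_2 · 3/7 = π_1 ⇒ π_2 · 3/7 = π_1 · 2/7 ⇒ π_2/π_1 = (2/7)/(3/7) = 2/3. Together with π_1 + π_2 = 1:
  π_1 = (3/7)/(2/7 + 3/7) = (3/7)/(5/7) = 3/5,
  π_2 = (2/7)/(2/7 + 3/7) = (2/7)/(5/7) = 2/5.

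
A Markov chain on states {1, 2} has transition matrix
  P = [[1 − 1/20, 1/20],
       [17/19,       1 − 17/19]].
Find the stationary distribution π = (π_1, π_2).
π_1 = 340/359, π_2 = 19/359

Solve πP = π with π_1 + π_2 = 1. From πP = π: π_1 · (1 − 1/20) + π_2 · 17/19 = π_1 ⇒ π_2 · 17/19 = π_1 · 1/20 ⇒ π_2/π_1 = (1/20)/(17/19) = 19/340. Together with π_1 + π_2 = 1:
  π_1 = (17/19)/(1/20 + 17/19) = (17/19)/(359/380) = 340/359,
  π_2 = (1/20)/(1/20 + 17/19) = (1/20)/(359/380) = 19/359.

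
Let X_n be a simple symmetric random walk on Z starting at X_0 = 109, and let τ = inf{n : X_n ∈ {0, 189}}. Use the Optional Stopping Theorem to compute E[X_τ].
E[X_τ] = 109

X_n is a martingale and τ is a bounded-mean stopping time (indeed τ is finite a.s. with bounded expectation since the walk is in a bounded region). By the OST, E[X_τ] = E[X_0] = 109. Equivalently: E[X_τ] = 189 · P(hit 189 first) + 0 · P(hit 0 first) = 189 · (109/189) = 109.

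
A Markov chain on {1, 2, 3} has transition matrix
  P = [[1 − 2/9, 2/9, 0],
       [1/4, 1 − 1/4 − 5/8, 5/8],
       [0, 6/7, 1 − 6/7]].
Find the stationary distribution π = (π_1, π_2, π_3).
π = (54/137, 48/137, 35/137)

This is a birth-death chain on three states, which satisfies detailed balance: π_1 · P_{12} = π_2 · P_{21} and π_2 · P_{23} = π_3 · P_{32}.
From π_1 · 2/9 = π_2 · 1/4: π_2/π_1 = (2/9)/(1/4) = 8/9.
From π_2 · 5/8 = π_3 · 6/7: π_3/π_2 = (5/8)/(6/7) = 35/48.
Take π_1 proportional to 1; then unnormalized π = (1, 8/9, 35/54). Normalize by dividing by the sum 137/54:
  π = (54/137, 48/137, 35/137).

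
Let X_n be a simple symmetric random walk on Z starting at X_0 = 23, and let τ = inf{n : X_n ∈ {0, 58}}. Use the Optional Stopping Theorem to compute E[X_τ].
E[X_τ] = 23

X_n is a martingale and τ is a bounded-mean stopping time (indeed τ is finite a.s. with bounded expectation since the walk is in a bounded region). By the OST, E[X_τ] = E[X_0] = 23. Equivalently: E[X_τ] = 58 · P(hit 58 first) + 0 · P(hit 0 first) = 58 · (23/58) = 23.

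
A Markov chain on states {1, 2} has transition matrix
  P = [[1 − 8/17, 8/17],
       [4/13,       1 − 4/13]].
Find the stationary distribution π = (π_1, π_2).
π_1 = 17/43, π_2 = 26/43

Solve πP = π with π_1 + π_2 = 1. From πP = π: π_1 · (1 − 8/17) + π_2 · 4/13 = π_1 ⇒ π_2 · 4/13 = π_1 · 8/17 ⇒ π_2/π_1 = (8/17)/(4/13) = 26/17. Together with π_1 + π_2 = 1:
  π_1 = (4/13)/(8/17 + 4/13) = (4/13)/(172/221) = 17/43,
  π_2 = (8/17)/(8/17 + 4/13) = (8/17)/(172/221) = 26/43.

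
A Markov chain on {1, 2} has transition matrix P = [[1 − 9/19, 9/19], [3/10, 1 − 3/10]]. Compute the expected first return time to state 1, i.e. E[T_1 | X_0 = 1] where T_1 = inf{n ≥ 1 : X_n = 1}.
E[T_1 | X_0 = 1] = 1/π_1 = 49/19

For an irreducible recurrent Markov chain with stationary distribution π, E[T_i | X_0 = i] = 1/π_i (Kac's formula). Here π_1 = (3/10)/(9/19 + 3/10) = (3/10)/(147/190) = 19/49, so E[T_1 | X_0 = 1] = 1/π_1 = (9/19 + 3/10)/(3/10) = (147/190)/(3/10) = 49/19.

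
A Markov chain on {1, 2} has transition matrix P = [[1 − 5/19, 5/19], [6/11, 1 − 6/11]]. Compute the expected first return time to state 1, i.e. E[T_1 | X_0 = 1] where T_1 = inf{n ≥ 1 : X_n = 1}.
E[T_1 | X_0 = 1] = 1/π_1 = 169/114

For an irreducible recurrent Markov chain with stationary distribution π, E[T_i | X_0 = i] = 1/π_i (Kac's formula). Here π_1 = (6/11)/(5/19 + 6/11) = (6/11)/(169/209) = 114/169, so E[T_1 | X_0 = 1] = 1/π_1 = (5/19 + 6/11)/(6/11) = (169/209)/(6/11) = 169/114.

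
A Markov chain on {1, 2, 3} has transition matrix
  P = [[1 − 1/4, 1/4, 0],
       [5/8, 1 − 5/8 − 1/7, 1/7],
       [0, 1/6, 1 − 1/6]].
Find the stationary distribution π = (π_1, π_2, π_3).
π = (35/61, 14/61, 12/61)

This is a birth-death chain on three states, which satisfies detailed balance: π_1 · P_{12} = π_2 · P_{21} and π_2 · P_{23} = π_3 · P_{32}.
From π_1 · 1/4 = π_2 · 5/8: π_2/π_1 = (1/4)/(5/8) = 2/5.
From π_2 · 1/7 = π_3 · 1/6: π_3/π_2 = (1/7)/(1/6) = 6/7.
Take π_1 proportional to 1; then unnormalized π = (1, 2/5, 12/35). Normalize by dividing by the sum 61/35:
  π = (35/61, 14/61, 12/61).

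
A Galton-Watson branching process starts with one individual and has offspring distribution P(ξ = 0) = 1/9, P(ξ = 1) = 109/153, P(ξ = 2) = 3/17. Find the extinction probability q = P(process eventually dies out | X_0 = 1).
q = 17/27

The pgf is f(s) = 1/9 + 109/153·s + 3/17·s². The extinction probability q is the smallest fixed point of f in [0, 1]. Setting s = f(s):
  3/17·s² + (109/153 − 1)·s + 1/9 = 0
  3/17·s² − (1/9 + 3/17)·s + 1/9 = 0
which factors as (s − 1)·(3/17·s − 1/9) = 0, giving roots s = 1 and s = (1/9)/(3/17) = 17/27.
Mean offspring μ = 109/153 + 2·3/17 = 163/153 > 1 (supercritical), so q < 1. The extinction probability is the smaller root: q = (1/9)/(3/17) = 17/27.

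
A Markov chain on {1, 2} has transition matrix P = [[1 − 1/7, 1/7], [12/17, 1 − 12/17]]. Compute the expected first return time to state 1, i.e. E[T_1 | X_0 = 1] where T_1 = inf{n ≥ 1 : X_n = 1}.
E[T_1 | X_0 = 1] = 1/π_1 = 101/84

For an irreducible recurrent Markov chain with stationary distribution π, E[T_i | X_0 = i] = 1/π_i (Kac's formula). Here π_1 = (12/17)/(1/7 + 12/17) = (12/17)/(101/119) = 84/101, so E[T_1 | X_0 = 1] = 1/π_1 = (1/7 + 12/17)/(12/17) = (101/119)/(12/17) = 101/84.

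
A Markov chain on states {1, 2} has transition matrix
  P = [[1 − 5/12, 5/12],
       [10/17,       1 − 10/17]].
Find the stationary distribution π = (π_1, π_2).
π_1 = 24/41, π_2 = 17/41

Solve πP = π with π_1 + π_2 = 1. From πP = π: π_1 · (1 − 5/12) + π_2 · 10/17 = π_1 ⇒ π_2 · 10/17 = π_1 · 5/12 ⇒ π_2/π_1 = (5/12)/(10/17) = 17/24. Together with π_1 + π_2 = 1:
  π_1 = (10/17)/(5/12 + 10/17) = (10/17)/(205/204) = 24/41,
  π_2 = (5/12)/(5/12 + 10/17) = (5/12)/(205/204) = 17/41.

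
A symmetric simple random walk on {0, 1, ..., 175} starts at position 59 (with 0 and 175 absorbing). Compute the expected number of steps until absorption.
E[τ | X_0 = 59] = 6844

Let v_k = E[τ | X_0 = k]. Boundary: v_0 = v_175 = 0. Recurrence: v_k = 1 + (v_{k-1} + v_{k+1})/2 for 1 ≤ k ≤ 174. The particular solution to v_k − (v_{k-1} + v_{k+1})/2 = 1 is v_k = −k^2. Adding homogeneous solution A + B k and matching boundaries gives v_k = k (175 − k). Substituting k = 59: v_59 = 59 · 116 = 6844.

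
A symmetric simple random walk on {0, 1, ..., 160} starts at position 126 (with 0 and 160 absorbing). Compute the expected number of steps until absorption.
E[τ | X_0 = 126] = 4284

Let v_k = E[τ | X_0 = k]. Boundary: v_0 = v_160 = 0. Recurrence: v_k = 1 + (v_{k-1} + v_{k+1})/2 for 1 ≤ k ≤ 159. The particular solution to v_k − (v_{k-1} + v_{k+1})/2 = 1 is v_k = −k^2. Adding homogeneous solution A + B k and matching boundaries gives v_k = k (160 − k). Substituting k = 126: v_126 = 126 · 34 = 4284.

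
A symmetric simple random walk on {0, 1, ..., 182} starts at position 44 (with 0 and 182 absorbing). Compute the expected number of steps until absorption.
E[τ | X_0 = 44] = 6072

Let v_k = E[τ | X_0 = k]. Boundary: v_0 = v_182 = 0. Recurrence: v_k = 1 + (v_{k-1} + v_{k+1})/2 for 1 ≤ k ≤ 181. The particular solution to v_k − (v_{k-1} + v_{k+1})/2 = 1 is v_k = −k^2. Adding homogeneous solution A + B k and matching boundaries gives v_k = k (182 − k). Substituting k = 44: v_44 = 44 · 138 = 6072.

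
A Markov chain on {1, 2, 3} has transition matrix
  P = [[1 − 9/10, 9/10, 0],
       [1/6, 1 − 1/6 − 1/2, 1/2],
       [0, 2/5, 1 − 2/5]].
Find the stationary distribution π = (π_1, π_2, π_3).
π = (20/263, 108/263, 135/263)

This is a birth-death chain on three states, which satisfies detailed balance: π_1 · P_{12} = π_2 · P_{21} and π_2 · P_{23} = π_3 · P_{32}.
From π_1 · 9/10 = π_2 · 1/6: π_2/π_1 = (9/10)/(1/6) = 27/5.
From π_2 · 1/2 = π_3 · 2/5: π_3/π_2 = (1/2)/(2/5) = 5/4.
Take π_1 proportional to 1; then unnormalized π = (1, 27/5, 27/4). Normalize by dividing by the sum 263/20:
  π = (20/263, 108/263, 135/263).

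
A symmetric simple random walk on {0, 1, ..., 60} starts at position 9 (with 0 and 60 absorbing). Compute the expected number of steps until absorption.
E[τ | X_0 = 9] = 459

Let v_k = E[τ | X_0 = k]. Boundary: v_0 = v_60 = 0. Recurrence: v_k = 1 + (v_{k-1} + v_{k+1})/2 for 1 ≤ k ≤ 59. The particular solution to v_k − (v_{k-1} + v_{k+1})/2 = 1 is v_k = −k^2. Adding homogeneous solution A + B k and matching boundaries gives v_k = k (60 − k). Substituting k = 9: v_9 = 9 · 51 = 459.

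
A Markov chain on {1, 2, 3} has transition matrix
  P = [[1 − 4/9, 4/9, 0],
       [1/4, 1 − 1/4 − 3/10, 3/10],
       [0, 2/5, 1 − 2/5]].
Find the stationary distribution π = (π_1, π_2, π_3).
π = (9/37, 16/37, 12/37)

This is a birth-death chain on three states, which satisfies detailed balance: π_1 · P_{12} = π_2 · P_{21} and π_2 · P_{23} = π_3 · P_{32}.
From π_1 · 4/9 = π_2 · 1/4: π_2/π_1 = (4/9)/(1/4) = 16/9.
From π_2 · 3/10 = π_3 · 2/5: π_3/π_2 = (3/10)/(2/5) = 3/4.
Take π_1 proportional to 1; then unnormalized π = (1, 16/9, 4/3). Normalize by dividing by the sum 37/9:
  π = (9/37, 16/37, 12/37).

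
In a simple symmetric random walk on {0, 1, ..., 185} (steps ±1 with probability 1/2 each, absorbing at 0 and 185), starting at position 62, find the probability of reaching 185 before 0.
P(hit 185 before 0) = 62/185

Let u_k = P(hit 185 before 0 | start at k). Then u_0 = 0, u_185 = 1, and u_k = u_{k-1}/2 + u_{k+1}/2 for 1 ≤ k ≤ 184. This harmonic recurrence is solved by u_k = k/185, giving u_62 = 62/185.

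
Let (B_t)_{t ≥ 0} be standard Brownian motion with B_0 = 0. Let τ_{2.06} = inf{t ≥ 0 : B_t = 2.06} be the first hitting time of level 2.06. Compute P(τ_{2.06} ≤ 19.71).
P(τ_{2.06} ≤ 19.71) = 2(1 − Φ(2.06/√19.71)) = 2(1 − Φ(0.4640)) ≈ 0.6426

By the reflection principle for standard BM, P(τ_b ≤ t) = 2 · P(B_t ≥ b). Since B_t ~ N(0, t), P(B_t ≥ 2.06) = 1 − Φ(2.06/√t) = 1 − Φ(2.06/√19.71) = 1 − Φ(0.4640) ≈ 0.32132. Doubling: P(τ_{2.06} ≤ 19.71) ≈ 2 · 0.32132 = 0.64264 ≈ 0.6426.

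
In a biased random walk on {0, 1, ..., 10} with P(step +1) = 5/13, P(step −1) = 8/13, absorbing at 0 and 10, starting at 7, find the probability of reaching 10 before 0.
P(hit 10 before 0) = (1 − (8/5)^7) / (1 − (8/5)^10) = 84126125/354658733

Let u_k denote P(reach 10 before 0 | start at k). Boundary: u_0 = 0, u_10 = 1. Recurrence: u_k = 5/13·u_{k+1} + 8/13·u_{k-1} for 1 ≤ k ≤ 9. Try u_k = A + B·r^k with r = q/p = (8/13)/(5/13) = 8/5. Substitution satisfies the recurrence; boundary conditions give:
  u_k = (1 − r^k) / (1 − r^N) = (1 − (8/5)^7) / (1 − (8/5)^10) = 84126125/354658733.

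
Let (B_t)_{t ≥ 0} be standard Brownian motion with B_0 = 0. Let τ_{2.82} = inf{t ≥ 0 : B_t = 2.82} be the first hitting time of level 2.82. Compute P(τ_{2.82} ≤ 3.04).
P(τ_{2.82} ≤ 3.04) = 2(1 − Φ(2.82/√3.04)) = 2(1 − Φ(1.6174)) ≈ 0.1058

By the reflection principle for standard BM, P(τ_b ≤ t) = 2 · P(B_t ≥ b). Since B_t ~ N(0, t), P(B_t ≥ 2.82) = 1 − Φ(2.82/√t) = 1 − Φ(2.82/√3.04) = 1 − Φ(1.6174) ≈ 0.05290. Doubling: P(τ_{2.82} ≤ 3.04) ≈ 2 · 0.05290 = 0.10580 ≈ 0.1058.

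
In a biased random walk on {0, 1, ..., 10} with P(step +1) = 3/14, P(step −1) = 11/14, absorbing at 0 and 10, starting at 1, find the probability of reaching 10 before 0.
P(hit 10 before 0) = (1 − (11/3)^1) / (1 − (11/3)^10) = 19683/3242170694

Let u_k denote P(reach 10 before 0 | start at k). Boundary: u_0 = 0, u_10 = 1. Recurrence: u_k = 3/14·u_{k+1} + 11/14·u_{k-1} for 1 ≤ k ≤ 9. Try u_k = A + B·r^k with r = q/p = (11/14)/(3/14) = 11/3. Substitution satisfies the recurrence; boundary conditions give:
  u_k = (1 − r^k) / (1 − r^N) = (1 − (11/3)^1) / (1 − (11/3)^10) = 19683/3242170694.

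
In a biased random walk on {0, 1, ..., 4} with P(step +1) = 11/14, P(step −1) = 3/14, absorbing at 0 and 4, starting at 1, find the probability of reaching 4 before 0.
P(hit 4 before 0) = (1 − (3/11)^1) / (1 − (3/11)^4) = 1331/1820

Let u_k denote P(reach 4 before 0 | start at k). Boundary: u_0 = 0, u_4 = 1. Recurrence: u_k = 11/14·u_{k+1} + 3/14·u_{k-1} for 1 ≤ k ≤ 3. Try u_k = A + B·r^k with r = q/p = (3/14)/(11/14) = 3/11. Substitution satisfies the recurrence; boundary conditions give:
  u_k = (1 − r^k) / (1 − r^N) = (1 − (3/11)^1) / (1 − (3/11)^4) = 1331/1820.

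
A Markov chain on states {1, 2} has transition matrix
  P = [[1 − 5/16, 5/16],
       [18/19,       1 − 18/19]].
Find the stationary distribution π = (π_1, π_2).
π_1 = 288/383, π_2 = 95/383

Solve πP = π with π_1 + π_2 = 1. From πP = π: π_1 · (1 − 5/16) + π_2 · 18/19 = π_1 ⇒ π_2 · 18/19 = π_1 · 5/16 ⇒ π_2/π_1 = (5/16)/(18/19) = 95/288. Together with π_1 + π_2 = 1:
  π_1 = (18/19)/(5/16 + 18/19) = (18/19)/(383/304) = 288/383,
  π_2 = (5/16)/(5/16 + 18/19) = (5/16)/(383/304) = 95/383.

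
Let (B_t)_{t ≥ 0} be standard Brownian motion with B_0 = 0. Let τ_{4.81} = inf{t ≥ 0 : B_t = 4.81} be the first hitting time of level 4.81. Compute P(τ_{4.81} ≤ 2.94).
P(τ_{4.81} ≤ 2.94) = 2(1 − Φ(4.81/√2.94)) = 2(1 − Φ(2.8052)) ≈ 0.0050

By the reflection principle for standard BM, P(τ_b ≤ t) = 2 · P(B_t ≥ b). Since B_t ~ N(0, t), P(B_t ≥ 4.81) = 1 − Φ(4.81/√t) = 1 − Φ(4.81/√2.94) = 1 − Φ(2.8052) ≈ 0.00251. Doubling: P(τ_{4.81} ≤ 2.94) ≈ 2 · 0.00251 = 0.00502 ≈ 0.0050.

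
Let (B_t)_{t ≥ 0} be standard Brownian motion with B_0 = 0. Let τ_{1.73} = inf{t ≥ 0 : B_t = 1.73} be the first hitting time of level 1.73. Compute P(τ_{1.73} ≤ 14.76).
P(τ_{1.73} ≤ 14.76) = 2(1 − Φ(1.73/√14.76)) = 2(1 − Φ(0.4503)) ≈ 0.6525

By the reflection principle for standard BM, P(τ_b ≤ t) = 2 · P(B_t ≥ b). Since B_t ~ N(0, t), P(B_t ≥ 1.73) = 1 − Φ(1.73/√t) = 1 − Φ(1.73/√14.76) = 1 − Φ(0.4503) ≈ 0.32625. Doubling: P(τ_{1.73} ≤ 14.76) ≈ 2 · 0.32625 = 0.65250 ≈ 0.6525.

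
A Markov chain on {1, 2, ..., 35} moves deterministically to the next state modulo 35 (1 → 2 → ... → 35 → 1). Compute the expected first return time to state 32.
E[T_32 | X_0 = 32] = 35

The chain cycles deterministically, so starting at state 32 it returns in exactly 35 steps. Equivalently, the stationary distribution is uniform π_j = 1/35 for every state j, so by Kac's formula E[T_32] = 1/π_32 = 35.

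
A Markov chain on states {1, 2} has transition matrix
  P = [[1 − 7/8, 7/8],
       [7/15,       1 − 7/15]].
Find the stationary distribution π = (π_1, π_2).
π_1 = 8/23, π_2 = 15/23

Solve πP = π with π_1 + π_2 = 1. From πP = π: π_1 · (1 − 7/8) + π_2 · 7/15 = π_1 ⇒ π_2 · 7/15 = π_1 · 7/8 ⇒ π_2/π_1 = (7/8)/(7/15) = 15/8. Together with π_1 + π_2 = 1:
  π_1 = (7/15)/(7/8 + 7/15) = (7/15)/(161/120) = 8/23,
  π_2 = (7/8)/(7/8 + 7/15) = (7/8)/(161/120) = 15/23.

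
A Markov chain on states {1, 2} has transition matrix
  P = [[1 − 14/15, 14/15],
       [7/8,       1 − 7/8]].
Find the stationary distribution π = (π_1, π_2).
π_1 = 15/31, π_2 = 16/31

Solve πP = π with π_1 + π_2 = 1. From πP = π: π_1 · (1 − 14/15) + π_2 · 7/8 = π_1 ⇒ π_2 · 7/8 = π_1 · 14/15 ⇒ π_2/π_1 = (14/15)/(7/8) = 16/15. Together with π_1 + π_2 = 1:
  π_1 = (7/8)/(14/15 + 7/8) = (7/8)/(217/120) = 15/31,
  π_2 = (14/15)/(14/15 + 7/8) = (14/15)/(217/120) = 16/31.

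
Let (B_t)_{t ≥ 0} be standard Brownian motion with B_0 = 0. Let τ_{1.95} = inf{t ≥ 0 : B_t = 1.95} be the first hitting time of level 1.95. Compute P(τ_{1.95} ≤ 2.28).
P(τ_{1.95} ≤ 2.28) = 2(1 − Φ(1.95/√2.28)) = 2(1 − Φ(1.2914)) ≈ 0.1966

By the reflection principle for standard BM, P(τ_b ≤ t) = 2 · P(B_t ≥ b). Since B_t ~ N(0, t), P(B_t ≥ 1.95) = 1 − Φ(1.95/√t) = 1 − Φ(1.95/√2.28) = 1 − Φ(1.2914) ≈ 0.09828. Doubling: P(τ_{1.95} ≤ 2.28) ≈ 2 · 0.09828 = 0.19656 ≈ 0.1966.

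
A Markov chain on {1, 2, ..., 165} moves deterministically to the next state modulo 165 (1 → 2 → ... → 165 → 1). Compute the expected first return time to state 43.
E[T_43 | X_0 = 43] = 165

The chain cycles deterministically, so starting at state 43 it returns in exactly 165 steps. Equivalently, the stationary distribution is uniform π_j = 1/165 for every state j, so by Kac's formula E[T_43] = 1/π_43 = 165.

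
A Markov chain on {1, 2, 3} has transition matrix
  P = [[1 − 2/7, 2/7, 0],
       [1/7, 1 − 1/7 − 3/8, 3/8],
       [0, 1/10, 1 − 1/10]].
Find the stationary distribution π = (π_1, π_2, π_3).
π = (2/21, 4/21, 5/7)

This is a birth-death chain on three states, which satisfies detailed balance: π_1 · P_{12} = π_2 · P_{21} and π_2 · P_{23} = π_3 · P_{32}.
From π_1 · 2/7 = π_2 · 1/7: π_2/π_1 = (2/7)/(1/7) = 2.
From π_2 · 3/8 = π_3 · 1/10: π_3/π_2 = (3/8)/(1/10) = 15/4.
Take π_1 proportional to 1; then unnormalized π = (1, 2, 15/2). Normalize by dividing by the sum 21/2:
  π = (2/21, 4/21, 5/7).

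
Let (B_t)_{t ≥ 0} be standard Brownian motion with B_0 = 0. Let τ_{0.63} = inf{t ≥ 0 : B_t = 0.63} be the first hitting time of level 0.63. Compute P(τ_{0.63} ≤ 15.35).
P(τ_{0.63} ≤ 15.35) = 2(1 − Φ(0.63/√15.35)) = 2(1 − Φ(0.1608)) ≈ 0.8723

By the reflection principle for standard BM, P(τ_b ≤ t) = 2 · P(B_t ≥ b). Since B_t ~ N(0, t), P(B_t ≥ 0.63) = 1 − Φ(0.63/√t) = 1 − Φ(0.63/√15.35) = 1 − Φ(0.1608) ≈ 0.43613. Doubling: P(τ_{0.63} ≤ 15.35) ≈ 2 · 0.43613 = 0.87226 ≈ 0.8723.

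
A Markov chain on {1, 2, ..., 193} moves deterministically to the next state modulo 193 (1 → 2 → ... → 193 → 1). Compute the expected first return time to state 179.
E[T_179 | X_0 = 179] = 193

The chain cycles deterministically, so starting at state 179 it returns in exactly 193 steps. Equivalently, the stationary distribution is uniform π_j = 1/193 for every state j, so by Kac's formula E[T_179] = 1/π_179 = 193.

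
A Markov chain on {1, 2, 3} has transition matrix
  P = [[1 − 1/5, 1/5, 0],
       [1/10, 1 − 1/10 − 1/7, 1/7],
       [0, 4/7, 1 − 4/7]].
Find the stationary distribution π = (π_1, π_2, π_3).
π = (2/7, 4/7, 1/7)

This is a birth-death chain on three states, which satisfies detailed balance: π_1 · P_{12} = π_2 · P_{21} and π_2 · P_{23} = π_3 · P_{32}.
From π_1 · 1/5 = π_2 · 1/10: π_2/π_1 = (1/5)/(1/10) = 2.
From π_2 · 1/7 = π_3 · 4/7: π_3/π_2 = (1/7)/(4/7) = 1/4.
Take π_1 proportional to 1; then unnormalized π = (1, 2, 1/2). Normalize by dividing by the sum 7/2:
  π = (2/7, 4/7, 1/7).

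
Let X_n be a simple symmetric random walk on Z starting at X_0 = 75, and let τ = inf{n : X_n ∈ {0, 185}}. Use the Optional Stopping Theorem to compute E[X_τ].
E[X_τ] = 75

X_n is a martingale and τ is a bounded-mean stopping time (indeed τ is finite a.s. with bounded expectation since the walk is in a bounded region). By the OST, E[X_τ] = E[X_0] = 75. Equivalently: E[X_τ] = 185 · P(hit 185 first) + 0 · P(hit 0 first) = 185 · (75/185) = 75.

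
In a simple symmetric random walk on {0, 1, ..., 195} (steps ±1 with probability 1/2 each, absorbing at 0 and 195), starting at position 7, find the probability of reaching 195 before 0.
P(hit 195 before 0) = 7/195

Let u_k = P(hit 195 before 0 | start at k). Then u_0 = 0, u_195 = 1, and u_k = u_{k-1}/2 + u_{k+1}/2 for 1 ≤ k ≤ 194. This harmonic recurrence is solved by u_k = k/195, giving u_7 = 7/195.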